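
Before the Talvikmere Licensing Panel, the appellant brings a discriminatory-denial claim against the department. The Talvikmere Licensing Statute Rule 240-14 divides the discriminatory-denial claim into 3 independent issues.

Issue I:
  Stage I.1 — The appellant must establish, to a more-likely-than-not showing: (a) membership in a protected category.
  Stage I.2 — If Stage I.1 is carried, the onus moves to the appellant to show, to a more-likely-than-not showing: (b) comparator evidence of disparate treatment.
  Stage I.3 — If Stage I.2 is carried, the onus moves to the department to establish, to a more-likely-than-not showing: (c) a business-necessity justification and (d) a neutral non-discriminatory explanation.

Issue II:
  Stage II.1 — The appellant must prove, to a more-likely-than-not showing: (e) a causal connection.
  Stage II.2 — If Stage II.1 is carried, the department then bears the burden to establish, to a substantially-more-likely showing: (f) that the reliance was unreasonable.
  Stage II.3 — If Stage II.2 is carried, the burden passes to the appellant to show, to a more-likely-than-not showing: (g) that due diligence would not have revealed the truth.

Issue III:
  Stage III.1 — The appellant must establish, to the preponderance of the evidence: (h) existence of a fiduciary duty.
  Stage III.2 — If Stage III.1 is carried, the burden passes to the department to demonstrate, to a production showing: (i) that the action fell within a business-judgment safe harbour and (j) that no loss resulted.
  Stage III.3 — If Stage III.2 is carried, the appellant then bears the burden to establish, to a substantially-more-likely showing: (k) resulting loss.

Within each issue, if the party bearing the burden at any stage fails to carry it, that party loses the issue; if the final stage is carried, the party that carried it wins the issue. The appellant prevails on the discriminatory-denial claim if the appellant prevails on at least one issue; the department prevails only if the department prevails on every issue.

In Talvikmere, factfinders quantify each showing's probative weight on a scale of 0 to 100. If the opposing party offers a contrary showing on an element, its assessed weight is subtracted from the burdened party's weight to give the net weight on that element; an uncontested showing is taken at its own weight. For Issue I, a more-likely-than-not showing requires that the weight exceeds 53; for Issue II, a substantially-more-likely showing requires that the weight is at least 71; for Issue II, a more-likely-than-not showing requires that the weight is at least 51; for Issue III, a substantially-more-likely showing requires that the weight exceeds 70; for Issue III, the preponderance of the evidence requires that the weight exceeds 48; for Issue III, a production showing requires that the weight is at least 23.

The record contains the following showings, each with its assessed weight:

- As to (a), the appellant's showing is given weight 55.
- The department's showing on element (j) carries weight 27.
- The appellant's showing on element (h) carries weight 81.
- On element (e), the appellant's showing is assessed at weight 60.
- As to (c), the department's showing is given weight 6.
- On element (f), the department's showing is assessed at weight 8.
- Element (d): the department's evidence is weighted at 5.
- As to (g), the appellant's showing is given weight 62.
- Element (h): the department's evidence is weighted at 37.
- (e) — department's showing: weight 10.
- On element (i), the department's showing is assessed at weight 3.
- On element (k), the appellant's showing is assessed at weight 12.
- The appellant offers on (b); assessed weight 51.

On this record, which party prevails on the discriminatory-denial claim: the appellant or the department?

— Issue I —
Stage I.1 — burden on appellant; standard: a more-likely-than-not showing (weight exceeds 53).
    (a): 55 > 53 [met]
  Stage I.1 carried; the burden remains with the appellant.
Stage I.2 — burden on appellant; standard: a more-likely-than-not showing (weight exceeds 53).
    (b): 51 ≤ 53 [not met]
  Not every element is met, so the appellant fails to carry Stage I.2.
The analysis ends at Stage I.2; the department prevails on this issue.
— Issue II —
Stage II.1 (appellant, a more-likely-than-not showing, weight is at least 51): (e) net 60−10=50 < 51 — fails.
  Not every element is met, so the appellant fails to carry Stage II.1.
So the department prevails on this issue.
— Issue III —
Stage III.1 — burden on appellant; standard: the preponderance of the evidence (weight exceeds 48).
    (h): 81 − 37 = 44 ≤ 48 [not met]
  Stage III.1 not carried; the appellant fails its burden.
The analysis ends at Stage III.1; the department prevails on this issue.
Per-issue: Issue I → department; Issue II → department; Issue III → department. The appellant must prevail on at least one issue; overall, the department prevails.

department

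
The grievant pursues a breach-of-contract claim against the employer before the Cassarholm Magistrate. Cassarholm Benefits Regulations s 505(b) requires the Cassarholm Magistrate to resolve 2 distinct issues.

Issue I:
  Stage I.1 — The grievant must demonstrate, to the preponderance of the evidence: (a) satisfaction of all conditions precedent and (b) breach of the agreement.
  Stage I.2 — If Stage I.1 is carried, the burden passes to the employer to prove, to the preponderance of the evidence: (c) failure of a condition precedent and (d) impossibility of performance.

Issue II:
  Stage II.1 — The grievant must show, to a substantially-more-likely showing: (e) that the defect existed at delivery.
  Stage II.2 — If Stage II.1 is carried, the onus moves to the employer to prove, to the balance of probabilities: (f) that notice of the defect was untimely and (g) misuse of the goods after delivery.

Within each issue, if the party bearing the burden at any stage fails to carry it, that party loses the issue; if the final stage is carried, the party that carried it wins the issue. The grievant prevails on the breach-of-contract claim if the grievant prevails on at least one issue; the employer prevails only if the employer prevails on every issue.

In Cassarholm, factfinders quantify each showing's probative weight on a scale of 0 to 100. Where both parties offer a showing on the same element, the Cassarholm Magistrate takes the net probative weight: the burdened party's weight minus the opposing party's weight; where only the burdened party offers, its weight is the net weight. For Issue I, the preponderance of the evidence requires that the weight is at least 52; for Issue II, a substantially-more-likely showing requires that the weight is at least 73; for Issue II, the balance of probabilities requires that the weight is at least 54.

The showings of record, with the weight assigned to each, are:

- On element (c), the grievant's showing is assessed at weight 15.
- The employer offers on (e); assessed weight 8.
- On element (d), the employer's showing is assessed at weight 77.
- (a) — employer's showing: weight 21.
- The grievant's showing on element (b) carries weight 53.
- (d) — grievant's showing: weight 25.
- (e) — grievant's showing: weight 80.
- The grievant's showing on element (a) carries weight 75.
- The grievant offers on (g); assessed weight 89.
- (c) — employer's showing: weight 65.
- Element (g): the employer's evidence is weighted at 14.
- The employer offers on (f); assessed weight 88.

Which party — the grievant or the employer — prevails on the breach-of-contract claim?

grievant

— Issue I —
Stage I.1 (grievant, the preponderance of the evidence, weight is at least 52): (a) net 75−21=54 ≥ 52 — meets; (b) 53 ≥ 52 — meets.
  Stage I.1 is satisfied; the onus moves to the employer.
Stage I.2 (employer, the preponderance of the evidence, weight is at least 52): (c) net 65−15=50 < 52 — fails; (d) net 77−25=52 ≥ 52 — meets.
  Not every element is met, so the employer fails to carry Stage I.2.
So the grievant prevails on this issue.
— Issue II —
Stage II.1 (grievant, a substantially-more-likely showing, weight is at least 73): (e) net 80−8=72 < 73 — fails.
  Not every element is met, so the grievant fails to carry Stage II.1.
So the employer prevails on this issue.
Per-issue: Issue I → grievant; Issue II → employer. The grievant must prevail on at least one issue; overall, the grievant prevails.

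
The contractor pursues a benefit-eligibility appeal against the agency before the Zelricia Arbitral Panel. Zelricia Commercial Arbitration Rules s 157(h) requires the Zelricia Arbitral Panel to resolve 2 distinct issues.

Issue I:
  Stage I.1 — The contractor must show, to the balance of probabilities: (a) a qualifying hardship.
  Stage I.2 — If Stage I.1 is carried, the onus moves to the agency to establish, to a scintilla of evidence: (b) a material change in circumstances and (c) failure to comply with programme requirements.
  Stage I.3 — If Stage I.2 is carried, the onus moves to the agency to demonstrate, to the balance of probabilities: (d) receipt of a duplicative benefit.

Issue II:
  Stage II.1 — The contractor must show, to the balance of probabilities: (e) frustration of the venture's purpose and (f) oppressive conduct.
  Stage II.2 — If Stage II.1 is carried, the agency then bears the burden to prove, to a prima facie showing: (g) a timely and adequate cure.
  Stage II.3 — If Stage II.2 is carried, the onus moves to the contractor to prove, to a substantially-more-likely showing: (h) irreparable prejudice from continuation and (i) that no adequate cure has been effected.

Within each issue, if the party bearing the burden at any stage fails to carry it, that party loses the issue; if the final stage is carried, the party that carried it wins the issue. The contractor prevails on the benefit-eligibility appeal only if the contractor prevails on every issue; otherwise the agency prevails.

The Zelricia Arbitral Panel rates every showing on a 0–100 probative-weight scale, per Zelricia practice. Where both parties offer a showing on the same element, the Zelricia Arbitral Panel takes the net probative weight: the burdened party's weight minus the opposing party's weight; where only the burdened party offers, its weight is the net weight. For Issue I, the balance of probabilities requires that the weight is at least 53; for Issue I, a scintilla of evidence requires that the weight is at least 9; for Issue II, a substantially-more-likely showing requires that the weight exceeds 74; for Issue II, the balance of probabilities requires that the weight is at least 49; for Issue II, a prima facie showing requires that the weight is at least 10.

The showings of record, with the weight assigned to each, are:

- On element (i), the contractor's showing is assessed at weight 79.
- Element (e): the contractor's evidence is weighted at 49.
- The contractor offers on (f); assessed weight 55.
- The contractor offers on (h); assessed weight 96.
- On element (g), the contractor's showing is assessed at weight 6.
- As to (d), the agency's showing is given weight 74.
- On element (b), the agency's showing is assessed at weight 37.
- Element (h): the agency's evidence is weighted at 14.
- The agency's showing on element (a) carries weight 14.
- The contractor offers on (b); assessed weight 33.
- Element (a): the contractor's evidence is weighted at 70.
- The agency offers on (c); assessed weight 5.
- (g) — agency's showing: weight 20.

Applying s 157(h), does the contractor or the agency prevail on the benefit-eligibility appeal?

— Issue I —
At Stage I.1 the contractor must meet the balance of probabilities (weight is at least 53): on (a) the weight is 70 less the opposing 14 gives net 56, ≥ 53, so (a) meets the standard.
  Stage I.1 carried; the burden shifts to the agency.
At Stage I.2 the agency must meet a scintilla of evidence (weight is at least 9): on (b) the weight is 37 less the opposing 33 gives net 4, which does not reach 9, so (b) does not meet the standard; on (c) the weight is 5, < 9, so (c) does not meet the standard.
  Not every element is met, so the agency fails to carry Stage I.2.
So the contractor prevails on this issue.
— Issue II —
Stage II.1 — burden on contractor; standard: the balance of probabilities (weight is at least 49).
    (e): 49 ≥ 49 [met]
    (f): 55 ≥ 49 [met]
  Stage II.1 carried; the burden shifts to the agency.
Stage II.2 — burden on agency; standard: a prima facie showing (weight is at least 10).
    (g): 20 − 6 = 14 ≥ 10 [met]
  Stage II.2 carried; the burden shifts to the contractor.
Stage II.3 — burden on contractor; standard: a substantially-more-likely showing (weight exceeds 74).
    (h): 96 − 14 = 82 > 74 [met]
    (i): 79 > 74 [met]
  All elements met at the final stage.
Every stage carried; the contractor prevails on this issue.
Per-issue: Issue I → contractor; Issue II → contractor. The contractor must prevail on every issue; overall, the contractor prevails.

contractor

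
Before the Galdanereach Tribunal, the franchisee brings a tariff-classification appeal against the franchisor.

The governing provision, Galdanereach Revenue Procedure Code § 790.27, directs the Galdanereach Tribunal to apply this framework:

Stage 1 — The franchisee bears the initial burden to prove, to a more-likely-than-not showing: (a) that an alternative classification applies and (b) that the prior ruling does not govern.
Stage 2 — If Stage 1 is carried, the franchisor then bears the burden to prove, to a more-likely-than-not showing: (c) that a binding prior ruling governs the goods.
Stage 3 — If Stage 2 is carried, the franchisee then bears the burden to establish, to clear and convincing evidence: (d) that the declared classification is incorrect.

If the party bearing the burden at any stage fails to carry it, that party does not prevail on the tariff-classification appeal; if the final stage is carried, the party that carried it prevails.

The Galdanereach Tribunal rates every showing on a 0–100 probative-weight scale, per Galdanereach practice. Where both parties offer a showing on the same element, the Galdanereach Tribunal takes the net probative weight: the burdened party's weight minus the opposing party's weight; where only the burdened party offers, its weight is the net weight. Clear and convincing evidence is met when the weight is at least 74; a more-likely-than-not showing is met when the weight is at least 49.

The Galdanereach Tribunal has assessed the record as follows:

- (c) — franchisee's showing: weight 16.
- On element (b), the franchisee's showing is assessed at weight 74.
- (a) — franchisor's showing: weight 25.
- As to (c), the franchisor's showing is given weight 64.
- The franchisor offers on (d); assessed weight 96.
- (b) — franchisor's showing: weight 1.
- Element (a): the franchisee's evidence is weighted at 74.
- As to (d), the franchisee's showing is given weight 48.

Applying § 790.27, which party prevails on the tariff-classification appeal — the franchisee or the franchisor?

franchisee

At Stage 1 the franchisee must meet a more-likely-than-not showing (weight is at least 49): on (a) the weight is 74 less the opposing 25 gives net 49, which does reach 49, so (a) meets the standard; on (b) the weight is 74 less the opposing 1 gives net 73, which does reach 49, so (b) meets the standard.
  Stage 1 is satisfied; the onus moves to the franchisor.
At Stage 2 the franchisor must meet a more-likely-than-not showing (weight is at least 49): on (c) the weight is 64 less the opposing 16 gives net 48, which does not reach 49, so (c) does not meet the standard.
  The franchisor does not carry Stage 2.
The franchisee prevails.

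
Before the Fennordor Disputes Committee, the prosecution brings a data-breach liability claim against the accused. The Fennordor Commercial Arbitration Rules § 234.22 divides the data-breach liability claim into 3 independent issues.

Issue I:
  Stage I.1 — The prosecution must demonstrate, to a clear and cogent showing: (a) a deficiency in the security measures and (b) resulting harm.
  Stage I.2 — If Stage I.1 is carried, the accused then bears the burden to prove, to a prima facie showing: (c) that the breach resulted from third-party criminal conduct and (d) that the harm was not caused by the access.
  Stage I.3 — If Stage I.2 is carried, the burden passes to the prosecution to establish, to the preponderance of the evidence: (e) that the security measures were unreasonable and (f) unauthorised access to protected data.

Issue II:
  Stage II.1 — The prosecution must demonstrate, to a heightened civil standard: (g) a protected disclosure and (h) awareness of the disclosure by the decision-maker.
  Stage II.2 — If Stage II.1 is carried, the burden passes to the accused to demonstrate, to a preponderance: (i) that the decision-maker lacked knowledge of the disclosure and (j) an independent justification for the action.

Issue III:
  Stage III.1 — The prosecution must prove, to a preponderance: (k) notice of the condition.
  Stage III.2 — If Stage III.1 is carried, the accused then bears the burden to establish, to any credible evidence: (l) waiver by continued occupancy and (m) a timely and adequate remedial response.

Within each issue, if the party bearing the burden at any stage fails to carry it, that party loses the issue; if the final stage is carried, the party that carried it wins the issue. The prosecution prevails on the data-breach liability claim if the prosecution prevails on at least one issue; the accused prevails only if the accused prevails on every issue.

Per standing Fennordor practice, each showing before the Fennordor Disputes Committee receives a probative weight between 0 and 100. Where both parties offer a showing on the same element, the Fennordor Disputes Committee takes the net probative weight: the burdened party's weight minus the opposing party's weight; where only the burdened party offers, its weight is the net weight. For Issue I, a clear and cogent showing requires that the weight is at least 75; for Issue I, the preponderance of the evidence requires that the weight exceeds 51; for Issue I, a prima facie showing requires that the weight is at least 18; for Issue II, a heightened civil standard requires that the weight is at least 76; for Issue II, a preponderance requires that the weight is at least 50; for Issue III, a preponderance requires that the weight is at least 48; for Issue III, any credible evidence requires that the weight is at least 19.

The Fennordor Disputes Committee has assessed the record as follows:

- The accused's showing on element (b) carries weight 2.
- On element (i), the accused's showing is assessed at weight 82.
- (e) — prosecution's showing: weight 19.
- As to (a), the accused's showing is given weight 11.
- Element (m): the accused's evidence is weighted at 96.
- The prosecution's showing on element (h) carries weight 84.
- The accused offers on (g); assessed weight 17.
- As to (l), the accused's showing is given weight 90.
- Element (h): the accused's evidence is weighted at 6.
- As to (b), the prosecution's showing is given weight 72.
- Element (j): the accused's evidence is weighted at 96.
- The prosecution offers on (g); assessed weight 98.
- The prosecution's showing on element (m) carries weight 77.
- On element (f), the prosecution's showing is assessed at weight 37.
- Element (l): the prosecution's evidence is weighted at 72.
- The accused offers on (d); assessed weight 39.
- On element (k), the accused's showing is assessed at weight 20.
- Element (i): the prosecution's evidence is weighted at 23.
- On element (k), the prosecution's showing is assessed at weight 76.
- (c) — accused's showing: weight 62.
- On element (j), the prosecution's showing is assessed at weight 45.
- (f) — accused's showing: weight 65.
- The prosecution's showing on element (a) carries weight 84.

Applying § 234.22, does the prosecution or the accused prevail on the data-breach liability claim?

prosecution

— Issue I —
Stage I.1 — burden on prosecution; standard: a clear and cogent showing (weight is at least 75).
    (a): 84 − 11 = 73 < 75 [not met]
    (b): 72 − 2 = 70 < 75 [not met]
  Stage I.1 not carried; the prosecution fails its burden.
The analysis ends at Stage I.1; the accused prevails on this issue.
— Issue II —
Stage II.1 — burden on prosecution; standard: a heightened civil standard (weight is at least 76).
    (g): 98 − 17 = 81 ≥ 76 [met]
    (h): 84 − 6 = 78 ≥ 76 [met]
  The prosecution carries Stage II.1; the accused now bears the burden.
Stage II.2 — burden on accused; standard: a preponderance (weight is at least 50).
    (i): 82 − 23 = 59 ≥ 50 [met]
    (j): 96 − 45 = 51 ≥ 50 [met]
  Stage II.2 carried; the final stage is satisfied.
Every stage carried; the accused prevails on this issue.
— Issue III —
At Stage III.1 the prosecution must meet a preponderance (weight is at least 48): on (k) the weight is 76 less the opposing 20 gives net 56, ≥ 48, so (k) meets the standard.
  The prosecution carries Stage III.1; the accused now bears the burden.
At Stage III.2 the accused must meet any credible evidence (weight is at least 19): on (l) the weight is 90 less the opposing 72 gives net 18, < 19, so (l) does not meet the standard; on (m) the weight is 96 less the opposing 77 gives net 19, which does reach 19, so (m) meets the standard.
  Not every element is met, so the accused fails to carry Stage III.2.
The prosecution prevails on this issue.
Per-issue: Issue I → accused; Issue II → accused; Issue III → prosecution. The prosecution must prevail on at least one issue; overall, the prosecution prevails.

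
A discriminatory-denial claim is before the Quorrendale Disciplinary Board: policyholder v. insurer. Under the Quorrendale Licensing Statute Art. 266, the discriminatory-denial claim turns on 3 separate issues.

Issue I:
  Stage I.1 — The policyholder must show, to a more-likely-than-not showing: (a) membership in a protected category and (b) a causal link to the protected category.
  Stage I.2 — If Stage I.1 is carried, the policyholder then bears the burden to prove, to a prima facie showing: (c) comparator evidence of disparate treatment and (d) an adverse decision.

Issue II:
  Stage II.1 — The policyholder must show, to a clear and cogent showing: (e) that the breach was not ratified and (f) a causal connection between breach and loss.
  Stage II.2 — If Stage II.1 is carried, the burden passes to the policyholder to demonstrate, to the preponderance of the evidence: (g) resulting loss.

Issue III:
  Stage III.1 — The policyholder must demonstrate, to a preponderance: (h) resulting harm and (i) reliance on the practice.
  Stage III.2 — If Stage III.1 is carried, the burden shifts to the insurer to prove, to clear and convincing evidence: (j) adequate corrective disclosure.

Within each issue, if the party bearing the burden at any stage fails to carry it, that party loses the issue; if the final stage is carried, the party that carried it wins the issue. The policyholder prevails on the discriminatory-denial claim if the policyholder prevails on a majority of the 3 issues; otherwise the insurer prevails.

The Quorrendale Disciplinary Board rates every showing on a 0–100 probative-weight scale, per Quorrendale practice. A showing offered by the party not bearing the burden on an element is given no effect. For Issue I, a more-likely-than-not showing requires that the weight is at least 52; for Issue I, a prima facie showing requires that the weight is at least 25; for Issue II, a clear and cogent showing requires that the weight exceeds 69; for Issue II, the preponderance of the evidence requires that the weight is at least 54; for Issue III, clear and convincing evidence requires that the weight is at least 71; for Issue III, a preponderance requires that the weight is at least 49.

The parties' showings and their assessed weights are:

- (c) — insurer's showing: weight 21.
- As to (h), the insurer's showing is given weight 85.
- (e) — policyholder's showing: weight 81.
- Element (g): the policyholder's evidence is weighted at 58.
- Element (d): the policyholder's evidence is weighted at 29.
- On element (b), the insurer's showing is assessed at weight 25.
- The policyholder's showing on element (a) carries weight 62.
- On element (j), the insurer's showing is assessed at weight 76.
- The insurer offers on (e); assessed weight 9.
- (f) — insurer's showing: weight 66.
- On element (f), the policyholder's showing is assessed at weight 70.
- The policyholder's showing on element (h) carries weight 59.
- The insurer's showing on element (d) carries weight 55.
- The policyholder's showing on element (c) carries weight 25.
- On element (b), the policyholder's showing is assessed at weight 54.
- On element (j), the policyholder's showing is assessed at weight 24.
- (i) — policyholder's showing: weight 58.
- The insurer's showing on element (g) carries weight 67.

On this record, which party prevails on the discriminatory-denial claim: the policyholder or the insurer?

— Issue I —
At Stage I.1 the policyholder must meet a more-likely-than-not showing (weight is at least 52): on (a) the weight is 62, which does reach 52, so (a) meets the standard; on (b) the weight is 54 (the insurer's 25 is given no effect), ≥ 52, so (b) meets the standard.
  Stage I.1 carried; the burden remains with the policyholder.
At Stage I.2 the policyholder must meet a prima facie showing (weight is at least 25): on (c) the weight is 25 (the insurer's 21 is given no effect), which does reach 25, so (c) meets the standard; on (d) the weight is 29 (the insurer's 55 is given no effect), ≥ 25, so (d) meets the standard.
  All elements met at the final stage.
All stages carried — the policyholder prevails on this issue.
— Issue II —
Stage II.1 — burden on policyholder; standard: a clear and cogent showing (weight exceeds 69).
    (e): 81 (insurer's 9 disregarded) > 69 [met]
    (f): 70 (insurer's 66 disregarded) > 69 [met]
  All elements met. The policyholder retains the burden for Stage II.2.
Stage II.2 — burden on policyholder; standard: the preponderance of the evidence (weight is at least 54).
    (g): 58 (insurer's 67 disregarded) ≥ 54 [met]
  Stage II.2 carried; the final stage is satisfied.
All stages carried — the policyholder prevails on this issue.
— Issue III —
Stage III.1 — burden on policyholder; standard: a preponderance (weight is at least 49).
    (h): 59 (insurer's 85 disregarded) ≥ 49 [met]
    (i): 58 ≥ 49 [met]
  All elements met. The burden passes to the insurer.
Stage III.2 — burden on insurer; standard: clear and convincing evidence (weight is at least 71).
    (j): 76 (policyholder's 24 disregarded) ≥ 71 [met]
  Stage III.2 carried; the final stage is satisfied.
All stages carried — the insurer prevails on this issue.
Per-issue: Issue I → policyholder; Issue II → policyholder; Issue III → insurer. The policyholder must prevail on a majority of issues; overall, the policyholder prevails.

policyholder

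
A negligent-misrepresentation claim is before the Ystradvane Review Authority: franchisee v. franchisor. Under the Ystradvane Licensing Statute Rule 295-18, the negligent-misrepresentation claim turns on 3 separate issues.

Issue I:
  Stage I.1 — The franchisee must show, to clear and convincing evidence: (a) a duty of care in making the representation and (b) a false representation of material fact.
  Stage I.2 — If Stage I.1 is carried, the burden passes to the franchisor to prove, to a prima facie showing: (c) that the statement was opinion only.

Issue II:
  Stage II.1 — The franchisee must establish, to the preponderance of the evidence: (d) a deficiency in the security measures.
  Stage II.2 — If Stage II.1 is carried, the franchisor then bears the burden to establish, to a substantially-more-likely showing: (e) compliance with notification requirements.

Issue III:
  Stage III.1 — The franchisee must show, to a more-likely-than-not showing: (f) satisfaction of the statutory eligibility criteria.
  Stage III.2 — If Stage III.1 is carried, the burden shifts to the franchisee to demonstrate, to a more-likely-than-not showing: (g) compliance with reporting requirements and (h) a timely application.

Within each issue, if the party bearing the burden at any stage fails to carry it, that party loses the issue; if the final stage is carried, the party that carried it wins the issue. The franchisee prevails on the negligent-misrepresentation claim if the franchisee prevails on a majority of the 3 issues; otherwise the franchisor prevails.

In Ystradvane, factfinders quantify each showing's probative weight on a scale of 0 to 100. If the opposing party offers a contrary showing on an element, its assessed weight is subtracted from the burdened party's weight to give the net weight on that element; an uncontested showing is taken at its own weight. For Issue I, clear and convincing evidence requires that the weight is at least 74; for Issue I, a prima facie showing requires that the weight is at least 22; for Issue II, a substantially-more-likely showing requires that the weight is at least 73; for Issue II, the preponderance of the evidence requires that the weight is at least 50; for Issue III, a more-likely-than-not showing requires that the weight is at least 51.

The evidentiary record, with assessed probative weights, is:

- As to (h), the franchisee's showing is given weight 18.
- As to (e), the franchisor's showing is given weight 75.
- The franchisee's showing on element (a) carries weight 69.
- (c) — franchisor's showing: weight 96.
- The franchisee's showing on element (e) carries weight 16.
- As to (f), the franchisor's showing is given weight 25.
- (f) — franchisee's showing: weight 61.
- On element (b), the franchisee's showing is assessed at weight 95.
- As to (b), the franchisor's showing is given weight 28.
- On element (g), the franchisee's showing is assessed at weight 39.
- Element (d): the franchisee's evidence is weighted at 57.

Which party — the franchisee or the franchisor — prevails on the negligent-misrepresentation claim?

franchisor

— Issue I —
At Stage I.1 the franchisee must meet clear and convincing evidence (weight is at least 74): on (a) the weight is 69, which does not reach 74, so (a) does not meet the standard; on (b) the weight is 95 less the opposing 28 gives net 67, < 74, so (b) does not meet the standard.
  Not every element is met, so the franchisee fails to carry Stage I.1.
So the franchisor prevails on this issue.
— Issue II —
Stage II.1 — burden on franchisee; standard: the preponderance of the evidence (weight is at least 50).
    (d): 57 ≥ 50 [met]
  Stage II.1 carried; the burden shifts to the franchisor.
Stage II.2 — burden on franchisor; standard: a substantially-more-likely showing (weight is at least 73).
    (e): 75 − 16 = 59 < 73 [not met]
  Not every element is met, so the franchisor fails to carry Stage II.2.
The franchisee prevails on this issue.
— Issue III —
Stage III.1 (franchisee, a more-likely-than-not showing, weight is at least 51): (f) net 61−25=36 < 51 — fails.
  Stage III.1 not carried; the franchisee fails its burden.
The analysis ends at Stage III.1; the franchisor prevails on this issue.
Per-issue: Issue I → franchisor; Issue II → franchisee; Issue III → franchisor. The franchisee must prevail on a majority of issues; overall, the franchisor prevails.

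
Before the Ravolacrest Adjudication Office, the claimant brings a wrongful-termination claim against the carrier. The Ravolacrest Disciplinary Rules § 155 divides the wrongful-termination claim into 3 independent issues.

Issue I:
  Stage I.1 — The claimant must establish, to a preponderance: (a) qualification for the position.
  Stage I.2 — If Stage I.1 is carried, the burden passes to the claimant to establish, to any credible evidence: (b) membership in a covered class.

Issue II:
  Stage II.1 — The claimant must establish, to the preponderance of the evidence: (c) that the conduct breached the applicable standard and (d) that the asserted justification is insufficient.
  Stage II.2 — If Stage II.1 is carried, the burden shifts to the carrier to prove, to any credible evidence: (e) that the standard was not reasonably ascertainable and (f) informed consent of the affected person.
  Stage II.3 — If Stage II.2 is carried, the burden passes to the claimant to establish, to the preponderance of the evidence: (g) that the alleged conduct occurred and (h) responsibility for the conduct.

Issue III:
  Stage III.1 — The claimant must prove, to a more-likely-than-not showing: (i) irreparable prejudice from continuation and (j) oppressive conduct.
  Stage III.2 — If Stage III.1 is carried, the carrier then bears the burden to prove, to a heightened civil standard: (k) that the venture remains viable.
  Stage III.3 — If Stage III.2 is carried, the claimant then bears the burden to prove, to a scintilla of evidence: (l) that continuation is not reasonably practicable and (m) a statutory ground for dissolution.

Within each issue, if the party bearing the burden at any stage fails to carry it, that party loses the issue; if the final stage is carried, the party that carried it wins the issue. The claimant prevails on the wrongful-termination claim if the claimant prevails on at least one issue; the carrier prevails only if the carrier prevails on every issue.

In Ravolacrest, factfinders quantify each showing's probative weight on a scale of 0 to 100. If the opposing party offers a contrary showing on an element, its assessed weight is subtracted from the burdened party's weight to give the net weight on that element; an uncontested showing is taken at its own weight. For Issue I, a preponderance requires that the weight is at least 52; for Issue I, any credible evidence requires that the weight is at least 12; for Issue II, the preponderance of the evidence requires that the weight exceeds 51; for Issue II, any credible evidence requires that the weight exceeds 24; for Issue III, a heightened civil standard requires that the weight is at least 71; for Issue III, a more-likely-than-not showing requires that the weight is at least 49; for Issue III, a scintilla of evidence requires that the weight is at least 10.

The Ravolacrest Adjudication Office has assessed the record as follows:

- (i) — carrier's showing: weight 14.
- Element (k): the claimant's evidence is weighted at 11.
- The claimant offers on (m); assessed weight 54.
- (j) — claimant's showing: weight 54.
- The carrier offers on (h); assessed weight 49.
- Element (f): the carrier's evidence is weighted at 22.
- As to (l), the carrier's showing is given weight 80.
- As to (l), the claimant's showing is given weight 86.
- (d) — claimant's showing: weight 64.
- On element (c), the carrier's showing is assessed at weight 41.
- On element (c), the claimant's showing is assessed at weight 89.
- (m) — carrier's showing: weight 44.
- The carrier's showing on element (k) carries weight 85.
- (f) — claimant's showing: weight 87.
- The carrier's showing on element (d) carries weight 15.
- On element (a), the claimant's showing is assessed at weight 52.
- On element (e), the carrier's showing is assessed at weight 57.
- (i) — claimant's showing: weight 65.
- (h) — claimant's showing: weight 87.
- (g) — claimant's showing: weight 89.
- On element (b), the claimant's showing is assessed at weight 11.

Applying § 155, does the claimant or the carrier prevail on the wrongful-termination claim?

carrier

— Issue I —
At Stage I.1 the claimant must meet a preponderance (weight is at least 52): on (a) the weight is 52, which does reach 52, so (a) meets the standard.
  All elements met. The claimant retains the burden for Stage I.2.
At Stage I.2 the claimant must meet any credible evidence (weight is at least 12): on (b) the weight is 11, < 12, so (b) does not meet the standard.
  Stage I.2 not carried; the claimant fails its burden.
The analysis ends at Stage I.2; the carrier prevails on this issue.
— Issue II —
Stage II.1 (claimant, the preponderance of the evidence, weight exceeds 51): (c) net 89−41=48 ≤ 51 — fails; (d) net 64−15=49 ≤ 51 — fails.
  Not every element is met, so the claimant fails to carry Stage II.1.
So the carrier prevails on this issue.
— Issue III —
At Stage III.1 the claimant must meet a more-likely-than-not showing (weight is at least 49): on (i) the weight is 65 less the opposing 14 gives net 51, ≥ 49, so (i) meets the standard; on (j) the weight is 54, which does reach 49, so (j) meets the standard.
  The claimant carries Stage III.1; the carrier now bears the burden.
At Stage III.2 the carrier must meet a heightened civil standard (weight is at least 71): on (k) the weight is 85 less the opposing 11 gives net 74, ≥ 71, so (k) meets the standard.
  All elements met. The burden passes to the claimant.
At Stage III.3 the claimant must meet a scintilla of evidence (weight is at least 10): on (l) the weight is 86 less the opposing 80 gives net 6, < 10, so (l) does not meet the standard; on (m) the weight is 54 less the opposing 44 gives net 10, ≥ 10, so (m) meets the standard.
  The claimant does not carry Stage III.3.
The analysis ends at Stage III.3; the carrier prevails on this issue.
Per-issue: Issue I → carrier; Issue II → carrier; Issue III → carrier. The claimant must prevail on at least one issue; overall, the carrier prevails.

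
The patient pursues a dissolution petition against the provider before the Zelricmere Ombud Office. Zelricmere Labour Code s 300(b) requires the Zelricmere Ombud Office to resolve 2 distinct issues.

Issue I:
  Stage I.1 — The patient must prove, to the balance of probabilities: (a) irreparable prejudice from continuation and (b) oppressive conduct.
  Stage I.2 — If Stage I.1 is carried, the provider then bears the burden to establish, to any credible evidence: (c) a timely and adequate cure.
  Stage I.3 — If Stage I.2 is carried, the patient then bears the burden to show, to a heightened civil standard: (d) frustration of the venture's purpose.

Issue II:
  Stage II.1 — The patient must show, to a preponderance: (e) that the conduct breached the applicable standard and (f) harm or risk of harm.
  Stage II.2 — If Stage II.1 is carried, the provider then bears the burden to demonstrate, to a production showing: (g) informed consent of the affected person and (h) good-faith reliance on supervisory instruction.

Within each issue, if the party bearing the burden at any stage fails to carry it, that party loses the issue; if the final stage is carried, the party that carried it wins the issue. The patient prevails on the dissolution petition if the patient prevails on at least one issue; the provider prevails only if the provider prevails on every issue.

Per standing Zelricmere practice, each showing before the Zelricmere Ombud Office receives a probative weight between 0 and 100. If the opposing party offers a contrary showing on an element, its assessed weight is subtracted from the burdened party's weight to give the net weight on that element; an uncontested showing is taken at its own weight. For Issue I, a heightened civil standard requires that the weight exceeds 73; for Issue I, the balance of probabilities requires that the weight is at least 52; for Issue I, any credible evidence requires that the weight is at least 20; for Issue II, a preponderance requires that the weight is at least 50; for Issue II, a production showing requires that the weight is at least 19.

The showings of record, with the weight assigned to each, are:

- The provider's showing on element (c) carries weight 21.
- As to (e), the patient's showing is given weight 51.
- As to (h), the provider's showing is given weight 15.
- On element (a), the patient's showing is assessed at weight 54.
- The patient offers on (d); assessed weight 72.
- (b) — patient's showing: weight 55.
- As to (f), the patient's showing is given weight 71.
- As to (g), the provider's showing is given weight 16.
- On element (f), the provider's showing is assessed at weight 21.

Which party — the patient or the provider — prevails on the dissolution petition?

— Issue I —
At Stage I.1 the patient must meet the balance of probabilities (weight is at least 52): on (a) the weight is 54, ≥ 52, so (a) meets the standard; on (b) the weight is 55, ≥ 52, so (b) meets the standard.
  Stage I.1 carried; the burden shifts to the provider.
At Stage I.2 the provider must meet any credible evidence (weight is at least 20): on (c) the weight is 21, ≥ 20, so (c) meets the standard.
  All elements met. The burden passes to the patient.
At Stage I.3 the patient must meet a heightened civil standard (weight exceeds 73): on (d) the weight is 72, ≤ 73, so (d) does not meet the standard.
  Stage I.3 not carried; the patient fails its burden.
The provider prevails on this issue.
— Issue II —
Stage II.1 (patient, a preponderance, weight is at least 50): (e) 51 ≥ 50 — meets; (f) net 71−21=50 ≥ 50 — meets.
  Stage II.1 carried; the burden shifts to the provider.
Stage II.2 (provider, a production showing, weight is at least 19): (g) 16 < 19 — fails; (h) 15 < 19 — fails.
  Not every element is met, so the provider fails to carry Stage II.2.
The analysis ends at Stage II.2; the patient prevails on this issue.
Per-issue: Issue I → provider; Issue II → patient. The patient must prevail on at least one issue; overall, the patient prevails.

patient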